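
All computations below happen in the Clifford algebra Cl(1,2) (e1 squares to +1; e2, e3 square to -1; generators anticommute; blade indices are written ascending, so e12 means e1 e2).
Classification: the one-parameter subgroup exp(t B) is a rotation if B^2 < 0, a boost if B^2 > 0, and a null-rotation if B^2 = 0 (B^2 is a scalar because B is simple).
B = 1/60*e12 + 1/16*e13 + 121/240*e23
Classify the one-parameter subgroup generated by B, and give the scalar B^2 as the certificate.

B^2 term by term: the squares give (1/60)^2*(e12)^2 + (1/16)^2*(e13)^2 + (121/240)^2*(e23)^2 = 1/3600*(+1) + 1/256*(+1) + 14641/57600*(-1) = -1/4 (each basis 2-blade squares to minus the product of its generators' squares); cross terms between blades sharing an index anticommute and cancel. So B^2 = -1/4.
Answer: rotation, certificate B^2 = -1/4. No conjugation can change B^2 = -1/4; the sign gives the class.


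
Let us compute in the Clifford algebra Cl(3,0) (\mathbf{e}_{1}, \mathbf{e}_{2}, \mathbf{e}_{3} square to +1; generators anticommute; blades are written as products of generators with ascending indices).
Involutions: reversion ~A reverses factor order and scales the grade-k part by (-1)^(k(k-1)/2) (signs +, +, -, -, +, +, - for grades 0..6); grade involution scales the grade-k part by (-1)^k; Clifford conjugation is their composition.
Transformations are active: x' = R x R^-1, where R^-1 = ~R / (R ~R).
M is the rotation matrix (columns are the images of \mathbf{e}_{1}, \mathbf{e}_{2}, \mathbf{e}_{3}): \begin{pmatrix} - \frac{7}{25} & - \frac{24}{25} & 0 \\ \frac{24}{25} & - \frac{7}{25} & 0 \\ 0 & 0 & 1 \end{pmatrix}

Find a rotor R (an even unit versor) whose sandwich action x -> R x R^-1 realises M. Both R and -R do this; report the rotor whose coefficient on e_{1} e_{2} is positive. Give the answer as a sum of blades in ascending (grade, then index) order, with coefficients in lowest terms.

Method: write R = a + b12*e_{1} e_{2} + b13*e_{1} e_{3} + b23*e_{2} e_{3} with a^2 + b12^2 + b13^2 + b23^2 = 1 (so R^-1 = ~R). Expanding the columns R e_j ~R gives tr M = 4a^2 - 1 and, from the antisymmetric part, M21 - M12 = -4a*b12, M13 - M31 = 4a*b13, M32 - M23 = -4a*b23.
Here tr M = \frac{11}{25}, so a^2 = (1 + tr M)/4 = \frac{9}{25} and a = ±\frac{3}{5}. Taking a = \frac{3}{5}: M21 - M12 = \frac{48}{25}, M13 - M31 = 0, M32 - M23 = 0, giving b12 = -\frac{4}{5}, b13 = 0, b23 = 0, i.e. R = \frac{3}{5} - \frac{4}{5} e_{1} e_{2}.
Its e_{1} e_{2} coefficient is negative, so report the other preimage -R.
Answer: -\frac{3}{5} + \frac{4}{5} e_{1} e_{2}. Key observation: the double cover Spin(3) -> SO(3) sends R and -R to the same matrix (trace \frac{11}{25} here), so the stated sign of the e_{1} e_{2} coefficient is what selects one sheet.


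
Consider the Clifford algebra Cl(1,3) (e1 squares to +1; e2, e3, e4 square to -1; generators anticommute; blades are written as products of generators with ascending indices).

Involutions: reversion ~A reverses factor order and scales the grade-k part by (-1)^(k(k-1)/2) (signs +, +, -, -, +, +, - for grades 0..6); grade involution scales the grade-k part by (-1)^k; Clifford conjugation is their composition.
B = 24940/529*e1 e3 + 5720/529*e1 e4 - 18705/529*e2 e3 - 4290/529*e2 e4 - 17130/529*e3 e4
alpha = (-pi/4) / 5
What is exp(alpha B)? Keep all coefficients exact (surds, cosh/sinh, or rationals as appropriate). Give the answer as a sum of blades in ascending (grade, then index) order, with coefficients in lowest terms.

B^2 term by term: the squares give (24940/529)^2*(e1 e3)^2 + (5720/529)^2*(e1 e4)^2 + (-18705/529)^2*(e2 e3)^2 + (-4290/529)^2*(e2 e4)^2 + (-17130/529)^2*(e3 e4)^2 = 622003600/279841*(+1) + 32718400/279841*(+1) + 349877025/279841*(-1) + 18404100/279841*(-1) + 293436900/279841*(-1) = -25 (each basis 2-blade squares to minus the product of its generators' squares); cross terms between blades sharing an index anticommute and cancel; the commuting (index-disjoint) pairs give grade-4 terms 2*c*c'*(blade product), which cancel blade by blade — e1 e2 e3 e4: 213985200/279841 - 213985200/279841 = 0 — confirming B is simple. So B^2 = -25.
B^2 = -25 — circular case — the even/odd split gives cos and sin: l = 5, alpha*l = -pi/4, so exp(alpha B) = cos(-pi/4) + (sin(-pi/4)/5)*B = sqrt(2)/2 + (-sqrt(2)/10)*B.
Answer: sqrt(2)/2 - 2494*sqrt(2)/529*e1 e3 - 572*sqrt(2)/529*e1 e4 + 3741*sqrt(2)/1058*e2 e3 + 429*sqrt(2)/529*e2 e4 + 1713*sqrt(2)/529*e3 e4


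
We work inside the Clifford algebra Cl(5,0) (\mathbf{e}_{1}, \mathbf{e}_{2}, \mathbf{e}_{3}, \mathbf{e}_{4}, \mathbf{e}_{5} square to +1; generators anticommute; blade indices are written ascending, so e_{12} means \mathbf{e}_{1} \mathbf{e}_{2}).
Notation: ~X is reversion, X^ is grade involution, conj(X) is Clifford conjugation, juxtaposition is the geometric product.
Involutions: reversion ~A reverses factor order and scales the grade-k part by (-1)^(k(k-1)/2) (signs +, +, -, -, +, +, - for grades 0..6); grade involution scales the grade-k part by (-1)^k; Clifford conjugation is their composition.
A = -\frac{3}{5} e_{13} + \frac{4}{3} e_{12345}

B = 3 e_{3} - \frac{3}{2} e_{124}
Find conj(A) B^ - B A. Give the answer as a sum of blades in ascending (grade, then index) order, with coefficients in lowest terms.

first term: -\frac{9}{5} e_{1} - 2 e_{35} + \frac{9}{10} e_{234} + 4 e_{1245}
second term: \frac{9}{5} e_{1} - 2 e_{35} - \frac{9}{10} e_{234} + 4 e_{1245}
Answer: -\frac{18}{5} e_{1} + \frac{9}{5} e_{234}


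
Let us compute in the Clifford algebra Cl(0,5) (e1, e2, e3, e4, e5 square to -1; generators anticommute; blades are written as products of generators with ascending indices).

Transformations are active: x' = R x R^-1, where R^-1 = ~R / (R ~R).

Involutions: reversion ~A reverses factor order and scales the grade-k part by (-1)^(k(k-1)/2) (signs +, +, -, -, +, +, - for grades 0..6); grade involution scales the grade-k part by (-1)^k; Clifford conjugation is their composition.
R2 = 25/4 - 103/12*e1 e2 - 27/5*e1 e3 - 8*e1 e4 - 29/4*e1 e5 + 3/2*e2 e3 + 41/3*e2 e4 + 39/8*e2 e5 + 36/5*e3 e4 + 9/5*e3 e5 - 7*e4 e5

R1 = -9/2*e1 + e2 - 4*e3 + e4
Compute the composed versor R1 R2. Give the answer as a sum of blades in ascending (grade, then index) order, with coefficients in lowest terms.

Distribute over the terms of R1 (each basis-blade product reordered to ascending indices, repeated generators contracted through their squares):
(-9/2*e1) R2 = -225/8*e1 - 309/8*e2 - 243/10*e3 - 36*e4 - 261/8*e5 - 27/4*e1 e2 e3 - 123/2*e1 e2 e4 - 351/16*e1 e2 e5 - 162/5*e1 e3 e4 - 81/10*e1 e3 e5 + 63/2*e1 e4 e5
(e2) R2 = -103/12*e1 + 25/4*e2 - 3/2*e3 - 41/3*e4 - 39/8*e5 + 27/5*e1 e2 e3 + 8*e1 e2 e4 + 29/4*e1 e2 e5 + 36/5*e2 e3 e4 + 9/5*e2 e3 e5 - 7*e2 e4 e5
(-4*e3) R2 = 108/5*e1 - 6*e2 - 25*e3 + 144/5*e4 + 36/5*e5 + 103/3*e1 e2 e3 - 32*e1 e3 e4 - 29*e1 e3 e5 + 164/3*e2 e3 e4 + 39/2*e2 e3 e5 + 28*e3 e4 e5
(e4) R2 = -8*e1 + 41/3*e2 + 36/5*e3 + 25/4*e4 + 7*e5 - 103/12*e1 e2 e4 - 27/5*e1 e3 e4 + 29/4*e1 e4 e5 + 3/2*e2 e3 e4 - 39/8*e2 e4 e5 - 9/5*e3 e4 e5
Summing the partial products and collecting blades:
Answer: -2773/120*e1 - 593/24*e2 - 218/5*e3 - 877/60*e4 - 233/10*e5 + 1979/60*e1 e2 e3 - 745/12*e1 e2 e4 - 235/16*e1 e2 e5 - 349/5*e1 e3 e4 - 371/10*e1 e3 e5 + 155/4*e1 e4 e5 + 1901/30*e2 e3 e4 + 213/10*e2 e3 e5 - 95/8*e2 e4 e5 + 131/5*e3 e4 e5


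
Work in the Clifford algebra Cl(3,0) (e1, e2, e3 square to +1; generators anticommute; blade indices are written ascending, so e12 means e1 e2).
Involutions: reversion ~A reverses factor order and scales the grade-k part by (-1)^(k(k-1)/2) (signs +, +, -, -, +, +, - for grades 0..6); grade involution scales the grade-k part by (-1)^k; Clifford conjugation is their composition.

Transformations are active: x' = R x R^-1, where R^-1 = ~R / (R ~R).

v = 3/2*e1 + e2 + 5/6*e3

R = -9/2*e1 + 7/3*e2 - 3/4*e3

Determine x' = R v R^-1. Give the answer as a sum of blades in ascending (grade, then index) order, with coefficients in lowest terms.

~R = -9/2*e1 + 7/3*e2 - 3/4*e3, and R ~R = 3781/144, so R^-1 = ~R / (3781/144).
R v = -121/24 - 8*e12 - 21/8*e13 + 97/36*e23
Answer: 1725/7562*e1 - 7169/3781*e2 - 12371/22686*e3


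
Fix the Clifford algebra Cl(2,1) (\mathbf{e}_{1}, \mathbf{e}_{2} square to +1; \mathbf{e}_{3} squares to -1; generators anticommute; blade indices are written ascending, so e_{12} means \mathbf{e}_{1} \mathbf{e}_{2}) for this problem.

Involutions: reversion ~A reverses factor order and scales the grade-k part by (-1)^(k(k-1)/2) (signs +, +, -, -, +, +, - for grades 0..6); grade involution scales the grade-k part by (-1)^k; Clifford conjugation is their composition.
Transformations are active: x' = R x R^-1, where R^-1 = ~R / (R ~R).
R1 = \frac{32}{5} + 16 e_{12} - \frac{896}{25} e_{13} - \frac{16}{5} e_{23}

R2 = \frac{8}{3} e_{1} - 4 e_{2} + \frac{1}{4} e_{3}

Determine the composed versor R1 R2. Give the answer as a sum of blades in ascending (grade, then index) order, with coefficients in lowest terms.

Distribute over the terms of R2 (each basis-blade product reordered to ascending indices, repeated generators contracted through their squares):
R1 (\frac{8}{3} e_{1}) = \frac{256}{15} e_{1} - \frac{128}{3} e_{2} + \frac{7168}{75} e_{3} - \frac{128}{15} e_{123}
R1 (-4 e_{2}) = -64 e_{1} - \frac{128}{5} e_{2} - \frac{64}{5} e_{3} - \frac{3584}{25} e_{123}
R1 (\frac{1}{4} e_{3}) = \frac{224}{25} e_{1} + \frac{4}{5} e_{2} + \frac{8}{5} e_{3} + 4 e_{123}
Summing the partial products and collecting blades:
Answer: -\frac{2848}{75} e_{1} - \frac{1012}{15} e_{2} + \frac{6328}{75} e_{3} - \frac{11092}{75} e_{123}


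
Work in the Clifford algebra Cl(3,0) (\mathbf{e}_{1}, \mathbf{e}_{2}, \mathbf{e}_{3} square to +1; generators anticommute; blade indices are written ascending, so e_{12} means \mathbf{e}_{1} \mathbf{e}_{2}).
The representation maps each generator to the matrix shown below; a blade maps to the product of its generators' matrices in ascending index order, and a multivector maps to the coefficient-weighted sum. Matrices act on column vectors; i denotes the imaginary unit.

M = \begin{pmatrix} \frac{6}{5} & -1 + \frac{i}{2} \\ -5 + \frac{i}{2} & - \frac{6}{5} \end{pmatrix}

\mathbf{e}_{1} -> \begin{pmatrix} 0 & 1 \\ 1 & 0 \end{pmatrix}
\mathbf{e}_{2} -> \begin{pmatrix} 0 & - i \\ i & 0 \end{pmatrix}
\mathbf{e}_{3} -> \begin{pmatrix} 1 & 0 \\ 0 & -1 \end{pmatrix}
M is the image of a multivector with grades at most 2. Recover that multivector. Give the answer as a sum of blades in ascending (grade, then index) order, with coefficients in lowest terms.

Method: 1, rho(e_{1}), rho(e_{2}), rho(e_{3}) form a trace-orthogonal basis of the 2x2 complex matrices (tr(X Y) = 2 if X = Y, else 0), so M = m0*1 + m1*rho(e_{1}) + m2*rho(e_{2}) + m3*rho(e_{3}) with m0 = tr(M)/2 = 0, m1 = tr(M rho(e_{1}))/2 = -3 + \frac{i}{2}, m2 = tr(M rho(e_{2}))/2 = 2 i, m3 = tr(M rho(e_{3}))/2 = \frac{6}{5}.
Multiplying table entries, the bivector images are rho(e_{12}) = i*rho(e_{3}), rho(e_{13}) = -i*rho(e_{2}), rho(e_{23}) = i*rho(e_{1}); with real blade coefficients the real parts of m0..m3 are the coefficients of 1, e_{1}, e_{2}, e_{3} and the imaginary parts give the bivectors (e_{23}: Im m1, e_{13}: -Im m2, e_{12}: Im m3).
Answer: -3 e_{1} + \frac{6}{5} e_{3} - 2 e_{13} + \frac{1}{2} e_{23}


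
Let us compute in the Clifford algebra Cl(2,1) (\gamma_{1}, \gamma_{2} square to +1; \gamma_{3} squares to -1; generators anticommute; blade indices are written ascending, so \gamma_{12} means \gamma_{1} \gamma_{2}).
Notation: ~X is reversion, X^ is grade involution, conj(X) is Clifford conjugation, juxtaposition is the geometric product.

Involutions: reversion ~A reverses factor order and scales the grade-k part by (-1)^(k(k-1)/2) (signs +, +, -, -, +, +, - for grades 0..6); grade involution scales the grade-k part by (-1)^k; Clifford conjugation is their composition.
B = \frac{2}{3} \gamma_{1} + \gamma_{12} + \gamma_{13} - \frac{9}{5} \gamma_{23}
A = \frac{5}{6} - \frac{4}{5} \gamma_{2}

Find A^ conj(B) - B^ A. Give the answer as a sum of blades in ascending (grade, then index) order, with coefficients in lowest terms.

first term: \frac{11}{45} \gamma_{1} + \frac{36}{25} \gamma_{3} - \frac{3}{10} \gamma_{12} - \frac{5}{6} \gamma_{13} + \frac{3}{2} \gamma_{23} + \frac{4}{5} \gamma_{123}
second term: -\frac{61}{45} \gamma_{1} - \frac{36}{25} \gamma_{3} + \frac{41}{30} \gamma_{12} + \frac{5}{6} \gamma_{13} - \frac{3}{2} \gamma_{23} + \frac{4}{5} \gamma_{123}
Answer: \frac{8}{5} \gamma_{1} + \frac{72}{25} \gamma_{3} - \frac{5}{3} \gamma_{12} - \frac{5}{3} \gamma_{13} + 3 \gamma_{23}


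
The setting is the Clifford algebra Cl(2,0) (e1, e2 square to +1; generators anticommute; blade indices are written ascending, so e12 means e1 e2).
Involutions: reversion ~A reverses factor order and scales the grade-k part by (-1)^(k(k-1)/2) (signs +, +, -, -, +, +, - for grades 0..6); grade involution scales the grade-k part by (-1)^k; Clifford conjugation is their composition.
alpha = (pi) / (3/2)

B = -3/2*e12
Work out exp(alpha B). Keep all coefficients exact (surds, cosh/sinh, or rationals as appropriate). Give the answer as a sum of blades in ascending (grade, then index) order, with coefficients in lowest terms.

B^2 = (-3/2)^2*(e12)^2 = 9/4*(-1) = -9/4 (a basis 2-blade squares to minus the product of its generators' squares).
B^2 = -9/4 — B^2 < 0, so the exponential closes trigonometrically: l = 3/2, alpha*l = pi, so exp(alpha B) = cos(pi) + (sin(pi)/(3/2))*B = -1 + (0)*B.
Answer: -1


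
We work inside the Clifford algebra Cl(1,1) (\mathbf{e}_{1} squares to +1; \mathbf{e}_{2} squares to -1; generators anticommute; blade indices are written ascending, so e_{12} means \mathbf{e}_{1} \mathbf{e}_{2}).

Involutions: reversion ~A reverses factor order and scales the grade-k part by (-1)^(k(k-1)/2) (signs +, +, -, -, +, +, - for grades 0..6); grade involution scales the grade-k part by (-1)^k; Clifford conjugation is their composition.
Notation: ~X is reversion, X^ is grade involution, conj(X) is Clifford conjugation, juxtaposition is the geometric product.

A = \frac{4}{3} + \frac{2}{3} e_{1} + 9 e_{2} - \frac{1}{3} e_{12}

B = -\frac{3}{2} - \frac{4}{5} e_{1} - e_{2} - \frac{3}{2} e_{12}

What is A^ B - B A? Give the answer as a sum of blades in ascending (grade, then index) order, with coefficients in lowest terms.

first term: -\frac{299}{30} + \frac{131}{10} e_{1} + \frac{129}{10} e_{2} - \frac{241}{30} e_{12}
second term: \frac{209}{30} + \frac{353}{30} e_{1} - \frac{407}{30} e_{2} - \frac{241}{30} e_{12}
Answer: -\frac{254}{15} + \frac{4}{3} e_{1} + \frac{397}{15} e_{2}


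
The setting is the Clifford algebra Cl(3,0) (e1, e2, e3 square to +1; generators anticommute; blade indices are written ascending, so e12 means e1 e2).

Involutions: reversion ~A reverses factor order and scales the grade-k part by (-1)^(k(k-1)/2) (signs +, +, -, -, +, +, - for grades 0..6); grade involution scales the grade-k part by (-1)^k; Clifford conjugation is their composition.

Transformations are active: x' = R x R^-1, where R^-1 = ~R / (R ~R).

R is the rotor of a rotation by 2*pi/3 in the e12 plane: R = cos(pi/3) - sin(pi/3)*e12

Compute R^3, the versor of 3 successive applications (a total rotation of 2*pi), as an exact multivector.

Rotor phase runs at HALF the rotation angle; powers of one rotor simply add phase, so after 3 steps in e12 the phase is 3*pi/3 = pi and R^3 = cos(pi) - sin(pi)*e12.
cos(pi) = -1 and sin(pi) = 0, so R^3 = -1. The total rotation 2*pi is 1 full turn, so every vector returns to itself, yet the rotor is -1, on the OTHER sheet of the double cover (an odd number of 2*pi turns).
Answer: -1


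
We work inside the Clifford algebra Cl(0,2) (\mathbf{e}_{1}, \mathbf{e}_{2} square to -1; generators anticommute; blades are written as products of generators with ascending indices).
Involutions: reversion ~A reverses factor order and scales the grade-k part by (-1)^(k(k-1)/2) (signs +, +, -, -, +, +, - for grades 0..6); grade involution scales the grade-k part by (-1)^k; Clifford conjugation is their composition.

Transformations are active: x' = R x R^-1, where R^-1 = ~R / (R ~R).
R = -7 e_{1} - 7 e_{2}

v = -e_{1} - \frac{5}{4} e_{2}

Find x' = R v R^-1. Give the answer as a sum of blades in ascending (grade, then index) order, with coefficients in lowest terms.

~R = -7 e_{1} - 7 e_{2}, and R ~R = -98, so R^-1 = ~R / (-98).
R v = -\frac{63}{4} + \frac{7}{4} e_{1} e_{2}
Answer: -\frac{5}{4} e_{1} - e_{2}


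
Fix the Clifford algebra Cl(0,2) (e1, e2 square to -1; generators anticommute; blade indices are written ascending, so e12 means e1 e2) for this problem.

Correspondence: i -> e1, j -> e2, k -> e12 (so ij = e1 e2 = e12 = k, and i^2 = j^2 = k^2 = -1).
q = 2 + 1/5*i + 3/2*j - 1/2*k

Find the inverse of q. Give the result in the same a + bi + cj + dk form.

In blades: q = 2 + 1/5*e1 + 3/2*e2 - 1/2*e12.
With qbar = 2 - 1/5*e1 - 3/2*e2 + 1/2*e12 (scalar fixed, mapped units negated), q qbar = 327/50 (the sum of squared coefficients), so q^-1 = qbar / (327/50) = 100/327 - 10/327*e1 - 25/109*e2 + 25/327*e12; translating back:
Answer: 100/327 - 10/327*i - 25/109*j + 25/327*k


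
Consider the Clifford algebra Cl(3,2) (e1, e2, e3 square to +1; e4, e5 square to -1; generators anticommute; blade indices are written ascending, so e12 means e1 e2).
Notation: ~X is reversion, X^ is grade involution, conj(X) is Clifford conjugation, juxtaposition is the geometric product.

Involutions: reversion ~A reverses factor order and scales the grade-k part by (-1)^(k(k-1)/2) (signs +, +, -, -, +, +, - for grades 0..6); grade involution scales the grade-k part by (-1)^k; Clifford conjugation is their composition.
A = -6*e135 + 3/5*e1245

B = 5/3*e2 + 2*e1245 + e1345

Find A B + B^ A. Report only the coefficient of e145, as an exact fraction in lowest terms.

first term: 6/5 + 6*e4 + 3/5*e23 + e145 - 12*e234 - 10*e1235
second term: 6/5 - 6*e4 - 3/5*e23 + e145 - 12*e234 - 10*e1235
Answer: 2


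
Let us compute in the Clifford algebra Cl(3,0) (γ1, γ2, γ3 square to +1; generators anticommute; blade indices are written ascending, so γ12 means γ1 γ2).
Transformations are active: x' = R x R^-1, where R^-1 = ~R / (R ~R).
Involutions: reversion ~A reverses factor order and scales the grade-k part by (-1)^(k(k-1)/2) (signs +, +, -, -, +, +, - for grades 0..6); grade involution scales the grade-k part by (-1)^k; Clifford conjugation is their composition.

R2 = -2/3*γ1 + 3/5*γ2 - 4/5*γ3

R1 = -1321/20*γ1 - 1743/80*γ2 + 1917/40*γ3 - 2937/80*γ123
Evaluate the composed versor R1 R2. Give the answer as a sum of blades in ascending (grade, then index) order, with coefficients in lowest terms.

Distribute over the terms of R2 (each basis-blade product reordered to ascending indices, repeated generators contracted through their squares):
R1 (-2/3*γ1) = 1321/30 - 581/40*γ12 + 639/20*γ13 + 979/40*γ23
R1 (3/5*γ2) = -5229/400 - 3963/100*γ12 + 8811/400*γ13 - 5751/200*γ23
R1 (-4/5*γ3) = -1917/50 + 2937/100*γ12 + 1321/25*γ13 + 1743/100*γ23
Summing the partial products and collecting blades:
Answer: -1771/240 - 4957/200*γ12 + 42727/400*γ13 + 263/20*γ23


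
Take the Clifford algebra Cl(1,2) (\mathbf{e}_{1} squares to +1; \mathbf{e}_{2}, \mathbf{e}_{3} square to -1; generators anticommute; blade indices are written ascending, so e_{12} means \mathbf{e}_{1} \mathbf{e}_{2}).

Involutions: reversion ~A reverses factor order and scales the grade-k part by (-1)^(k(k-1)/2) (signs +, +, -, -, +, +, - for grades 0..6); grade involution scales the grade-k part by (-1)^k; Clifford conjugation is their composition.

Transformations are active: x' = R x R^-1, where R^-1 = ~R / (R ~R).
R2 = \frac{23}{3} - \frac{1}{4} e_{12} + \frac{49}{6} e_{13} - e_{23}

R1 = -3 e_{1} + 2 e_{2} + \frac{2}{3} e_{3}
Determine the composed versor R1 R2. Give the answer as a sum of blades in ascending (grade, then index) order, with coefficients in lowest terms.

Distribute over the terms of R1 (each basis-blade product reordered to ascending indices, repeated generators contracted through their squares):
(-3 e_{1}) R2 = -23 e_{1} + \frac{3}{4} e_{2} - \frac{49}{2} e_{3} + 3 e_{123}
(2 e_{2}) R2 = -\frac{1}{2} e_{1} + \frac{46}{3} e_{2} + 2 e_{3} - \frac{49}{3} e_{123}
(\frac{2}{3} e_{3}) R2 = \frac{49}{9} e_{1} - \frac{2}{3} e_{2} + \frac{46}{9} e_{3} - \frac{1}{6} e_{123}
Summing the partial products and collecting blades:
Answer: -\frac{325}{18} e_{1} + \frac{185}{12} e_{2} - \frac{313}{18} e_{3} - \frac{27}{2} e_{123}


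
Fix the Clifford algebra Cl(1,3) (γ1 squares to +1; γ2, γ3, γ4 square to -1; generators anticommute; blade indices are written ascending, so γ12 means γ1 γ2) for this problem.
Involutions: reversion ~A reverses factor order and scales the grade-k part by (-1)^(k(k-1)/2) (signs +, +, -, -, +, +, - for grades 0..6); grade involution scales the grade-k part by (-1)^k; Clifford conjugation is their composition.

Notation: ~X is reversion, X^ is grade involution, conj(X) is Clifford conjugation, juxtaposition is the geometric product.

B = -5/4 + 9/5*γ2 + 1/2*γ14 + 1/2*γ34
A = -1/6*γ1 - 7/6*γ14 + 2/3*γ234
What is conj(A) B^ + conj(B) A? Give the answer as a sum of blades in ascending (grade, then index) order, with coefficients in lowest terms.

first term: 7/12 - 5/24*γ1 - 1/3*γ2 + 1/12*γ4 - 3/10*γ12 + 7/12*γ13 - 35/24*γ14 + 6/5*γ34 + 1/3*γ123 + 21/10*γ124 + 1/12*γ134 - 5/6*γ234
second term: 7/12 + 5/24*γ1 + 1/3*γ2 - 1/12*γ4 - 3/10*γ12 - 7/12*γ13 + 35/24*γ14 + 6/5*γ34 + 1/3*γ123 - 21/10*γ124 + 1/12*γ134 - 5/6*γ234
Answer: 7/6 - 3/5*γ12 + 12/5*γ34 + 2/3*γ123 + 1/6*γ134 - 5/3*γ234


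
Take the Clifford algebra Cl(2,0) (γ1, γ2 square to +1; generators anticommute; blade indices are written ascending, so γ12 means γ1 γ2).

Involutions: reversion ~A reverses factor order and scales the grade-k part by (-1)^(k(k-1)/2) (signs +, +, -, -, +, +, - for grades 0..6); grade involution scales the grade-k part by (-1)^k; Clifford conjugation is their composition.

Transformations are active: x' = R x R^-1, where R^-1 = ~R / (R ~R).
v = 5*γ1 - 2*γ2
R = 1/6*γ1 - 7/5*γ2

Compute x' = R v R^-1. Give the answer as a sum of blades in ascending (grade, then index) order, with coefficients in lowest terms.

~R = 1/6*γ1 - 7/5*γ2, and R ~R = 1789/900, so R^-1 = ~R / (1789/900).
R v = 109/30 + 20/3*γ12
Answer: -7855/1789*γ1 - 5578/1789*γ2


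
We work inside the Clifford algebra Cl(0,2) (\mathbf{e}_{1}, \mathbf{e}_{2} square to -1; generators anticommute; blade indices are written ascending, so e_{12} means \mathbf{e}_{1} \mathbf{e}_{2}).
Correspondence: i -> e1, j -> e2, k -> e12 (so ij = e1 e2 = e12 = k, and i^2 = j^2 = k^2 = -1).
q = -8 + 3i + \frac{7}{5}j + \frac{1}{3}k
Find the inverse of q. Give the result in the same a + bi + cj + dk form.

In blades: q = -8 + 3 e_{1} + \frac{7}{5} e_{2} + \frac{1}{3} e_{12}.
With qbar = -8 - 3 e_{1} - \frac{7}{5} e_{2} - \frac{1}{3} e_{12} (scalar fixed, mapped units negated), q qbar = \frac{16891}{225} (the sum of squared coefficients), so q^-1 = qbar / (\frac{16891}{225}) = -\frac{1800}{16891} - \frac{675}{16891} e_{1} - \frac{45}{2413} e_{2} - \frac{75}{16891} e_{12}; translating back:
Answer: -\frac{1800}{16891} - \frac{675}{16891}i - \frac{45}{2413}j - \frac{75}{16891}k


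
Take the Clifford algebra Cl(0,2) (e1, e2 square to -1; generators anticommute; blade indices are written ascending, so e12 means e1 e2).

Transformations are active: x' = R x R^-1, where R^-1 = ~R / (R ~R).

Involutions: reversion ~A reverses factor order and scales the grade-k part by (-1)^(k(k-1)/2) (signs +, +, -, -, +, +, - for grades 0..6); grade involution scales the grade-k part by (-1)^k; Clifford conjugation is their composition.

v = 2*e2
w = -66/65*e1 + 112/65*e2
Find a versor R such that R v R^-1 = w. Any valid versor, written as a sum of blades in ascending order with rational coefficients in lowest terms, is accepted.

R = v + w = -66/65*e1 + 242/65*e2 works: the equal norms (-4) guarantee its sandwich swaps v into w.
Answer: -66/65*e1 + 242/65*e2


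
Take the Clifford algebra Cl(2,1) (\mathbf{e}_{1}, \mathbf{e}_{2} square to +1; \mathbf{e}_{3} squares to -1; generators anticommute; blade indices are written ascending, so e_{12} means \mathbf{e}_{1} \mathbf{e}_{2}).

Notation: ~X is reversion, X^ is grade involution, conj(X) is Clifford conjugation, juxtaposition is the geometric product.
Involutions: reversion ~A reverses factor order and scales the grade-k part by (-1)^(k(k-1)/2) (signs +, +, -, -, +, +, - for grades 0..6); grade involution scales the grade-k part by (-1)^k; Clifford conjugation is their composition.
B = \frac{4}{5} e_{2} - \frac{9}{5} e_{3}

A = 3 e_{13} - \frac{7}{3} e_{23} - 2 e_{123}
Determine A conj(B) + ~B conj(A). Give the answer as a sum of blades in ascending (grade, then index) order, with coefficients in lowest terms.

first term: -\frac{27}{5} e_{1} + \frac{21}{5} e_{2} - \frac{28}{15} e_{3} + \frac{18}{5} e_{12} - \frac{8}{5} e_{13} + \frac{12}{5} e_{123}
second term: \frac{27}{5} e_{1} - \frac{21}{5} e_{2} + \frac{28}{15} e_{3} - \frac{18}{5} e_{12} + \frac{8}{5} e_{13} + \frac{12}{5} e_{123}
Answer: \frac{24}{5} e_{123}


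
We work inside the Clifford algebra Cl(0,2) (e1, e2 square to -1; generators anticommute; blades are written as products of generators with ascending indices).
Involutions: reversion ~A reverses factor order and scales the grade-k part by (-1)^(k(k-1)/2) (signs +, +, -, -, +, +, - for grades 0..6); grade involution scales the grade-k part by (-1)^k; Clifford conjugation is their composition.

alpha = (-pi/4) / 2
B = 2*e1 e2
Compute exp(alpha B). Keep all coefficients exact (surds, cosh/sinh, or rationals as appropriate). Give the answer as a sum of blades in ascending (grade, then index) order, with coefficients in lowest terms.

B^2 = (2)^2*(e1 e2)^2 = 4*(-1) = -4 (a basis 2-blade squares to minus the product of its generators' squares).
B^2 = -4 — B^2 < 0, so the exponential closes trigonometrically: l = 2, alpha*l = -pi/4, so exp(alpha B) = cos(-pi/4) + (sin(-pi/4)/2)*B = sqrt(2)/2 + (-sqrt(2)/4)*B.
Answer: sqrt(2)/2 - sqrt(2)/2*e1 e2


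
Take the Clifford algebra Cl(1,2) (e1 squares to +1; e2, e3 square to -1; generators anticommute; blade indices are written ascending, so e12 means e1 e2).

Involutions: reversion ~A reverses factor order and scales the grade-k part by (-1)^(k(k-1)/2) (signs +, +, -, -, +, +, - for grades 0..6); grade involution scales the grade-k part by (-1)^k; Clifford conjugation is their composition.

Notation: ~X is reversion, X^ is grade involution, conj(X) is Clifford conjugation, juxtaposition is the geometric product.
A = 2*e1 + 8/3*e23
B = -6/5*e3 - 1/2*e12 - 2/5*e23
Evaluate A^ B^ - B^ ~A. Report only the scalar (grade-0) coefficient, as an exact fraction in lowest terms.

first term: 16/15 - 11/5*e2 - 56/15*e13 + 4/5*e123
second term: -16/15 - 11/5*e2 - 56/15*e13 - 4/5*e123
Answer: 32/15


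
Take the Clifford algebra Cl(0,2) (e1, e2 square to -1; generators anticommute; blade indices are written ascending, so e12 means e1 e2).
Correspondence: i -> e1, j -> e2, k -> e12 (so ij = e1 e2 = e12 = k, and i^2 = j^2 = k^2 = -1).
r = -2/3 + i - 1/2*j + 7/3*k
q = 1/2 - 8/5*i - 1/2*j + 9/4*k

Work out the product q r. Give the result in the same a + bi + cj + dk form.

In blades: q = 1/2 - 8/5*e1 - 1/2*e2 + 9/4*e12, r = -2/3 + e1 - 1/2*e2 + 7/3*e12.
Distribute q over r term by term (generator squares from the signature, products reordered to ascending indices): (1/2)*r = -1/3 + 1/2*e1 - 1/4*e2 + 7/6*e12; (-8/5*e1)*r = 8/5 + 16/15*e1 + 56/15*e2 + 4/5*e12; (-1/2*e2)*r = -1/4 - 7/6*e1 + 1/3*e2 + 1/2*e12; (9/4*e12)*r = -21/4 + 9/8*e1 + 9/4*e2 - 3/2*e12.
Sum: -127/30 + 61/40*e1 + 91/15*e2 + 29/30*e12; translating back through the correspondence:
Answer: -127/30 + 61/40*i + 91/15*j + 29/30*k


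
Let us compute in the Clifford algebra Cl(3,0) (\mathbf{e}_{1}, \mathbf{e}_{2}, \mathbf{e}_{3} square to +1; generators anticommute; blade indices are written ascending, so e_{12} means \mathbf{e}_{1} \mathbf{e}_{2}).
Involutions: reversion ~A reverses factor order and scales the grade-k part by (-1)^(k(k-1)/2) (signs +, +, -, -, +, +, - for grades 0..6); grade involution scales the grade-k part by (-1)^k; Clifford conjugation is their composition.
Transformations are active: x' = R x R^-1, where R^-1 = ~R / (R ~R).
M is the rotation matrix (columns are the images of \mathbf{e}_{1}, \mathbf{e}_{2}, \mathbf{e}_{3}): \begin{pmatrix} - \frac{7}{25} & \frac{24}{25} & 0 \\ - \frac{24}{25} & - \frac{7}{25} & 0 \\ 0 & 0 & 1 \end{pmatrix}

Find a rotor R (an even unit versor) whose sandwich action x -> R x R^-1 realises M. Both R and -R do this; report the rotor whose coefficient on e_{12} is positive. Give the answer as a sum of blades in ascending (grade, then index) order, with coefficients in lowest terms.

Method: write R = a + b12*e_{12} + b13*e_{13} + b23*e_{23} with a^2 + b12^2 + b13^2 + b23^2 = 1 (so R^-1 = ~R). Expanding the columns R e_j ~R gives tr M = 4a^2 - 1 and, from the antisymmetric part, M21 - M12 = -4a*b12, M13 - M31 = 4a*b13, M32 - M23 = -4a*b23.
Here tr M = \frac{11}{25}, so a^2 = (1 + tr M)/4 = \frac{9}{25} and a = ±\frac{3}{5}. Taking a = \frac{3}{5}: M21 - M12 = -\frac{48}{25}, M13 - M31 = 0, M32 - M23 = 0, giving b12 = \frac{4}{5}, b13 = 0, b23 = 0, i.e. R = \frac{3}{5} + \frac{4}{5} e_{12}.
Its e_{12} coefficient is already positive.
Answer: \frac{3}{5} + \frac{4}{5} e_{12}. Uniqueness: Spin(3) -> SO(3) maps R and -R to the same rotation of trace \frac{11}{25}; fixing the sign of the e_{12} coefficient removes the ambiguity.


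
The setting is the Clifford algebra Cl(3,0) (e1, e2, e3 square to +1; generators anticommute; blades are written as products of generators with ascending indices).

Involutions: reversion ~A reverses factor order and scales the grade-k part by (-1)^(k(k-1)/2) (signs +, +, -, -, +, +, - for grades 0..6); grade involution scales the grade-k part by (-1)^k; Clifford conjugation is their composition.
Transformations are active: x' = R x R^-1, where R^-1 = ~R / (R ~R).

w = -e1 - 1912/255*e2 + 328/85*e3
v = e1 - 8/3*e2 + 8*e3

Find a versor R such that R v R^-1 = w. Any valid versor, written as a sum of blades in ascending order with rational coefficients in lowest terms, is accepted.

Since q(v) = q(w) = 649/9, the sum R = v + w = -864/85*e2 + 1008/85*e3 does the job whenever invertible.
Answer: -864/85*e2 + 1008/85*e3


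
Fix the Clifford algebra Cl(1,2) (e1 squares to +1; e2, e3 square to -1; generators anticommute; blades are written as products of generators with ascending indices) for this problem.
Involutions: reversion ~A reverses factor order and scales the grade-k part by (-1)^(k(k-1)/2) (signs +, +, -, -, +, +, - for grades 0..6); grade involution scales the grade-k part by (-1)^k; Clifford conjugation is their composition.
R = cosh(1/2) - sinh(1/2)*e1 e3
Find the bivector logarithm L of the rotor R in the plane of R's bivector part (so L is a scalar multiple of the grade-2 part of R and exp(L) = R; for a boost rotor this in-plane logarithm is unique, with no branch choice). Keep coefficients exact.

The scalar part of R is cosh(1/2), so cosh pins the rapidity up to sign — the sign comes from the bivector part; dividing that part by sinh of the rapidity yields the plane, and the in-plane L = rapidity * plane is unique because the two sign choices cancel.
Concretely: cosh(rapidity) = cosh(1/2) gives rapidity = ±1/2, and since rapidity/sinh(rapidity) is even the sign is immaterial: L = (rapidity/sinh(rapidity)) * <R>_2 = (1/(2*sinh(1/2))) * <R>_2.
Answer: -1/2*e1 e3


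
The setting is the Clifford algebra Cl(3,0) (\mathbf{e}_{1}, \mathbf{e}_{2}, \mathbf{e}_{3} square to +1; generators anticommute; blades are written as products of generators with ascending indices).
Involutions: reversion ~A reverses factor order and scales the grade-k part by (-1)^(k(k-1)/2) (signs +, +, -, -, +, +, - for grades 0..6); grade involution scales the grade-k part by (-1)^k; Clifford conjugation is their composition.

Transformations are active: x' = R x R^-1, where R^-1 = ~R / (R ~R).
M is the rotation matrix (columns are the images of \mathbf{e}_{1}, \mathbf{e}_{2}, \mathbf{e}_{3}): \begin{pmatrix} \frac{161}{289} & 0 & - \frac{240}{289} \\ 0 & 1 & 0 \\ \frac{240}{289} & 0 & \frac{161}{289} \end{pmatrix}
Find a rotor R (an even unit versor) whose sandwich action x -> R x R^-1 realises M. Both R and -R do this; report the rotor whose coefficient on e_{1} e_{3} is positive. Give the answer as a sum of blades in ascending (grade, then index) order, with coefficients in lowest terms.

Method: write R = a + b12*e_{1} e_{2} + b13*e_{1} e_{3} + b23*e_{2} e_{3} with a^2 + b12^2 + b13^2 + b23^2 = 1 (so R^-1 = ~R). Expanding the columns R e_j ~R gives tr M = 4a^2 - 1 and, from the antisymmetric part, M21 - M12 = -4a*b12, M13 - M31 = 4a*b13, M32 - M23 = -4a*b23.
Here tr M = \frac{611}{289}, so a^2 = (1 + tr M)/4 = \frac{225}{289} and a = ±\frac{15}{17}. Taking a = \frac{15}{17}: M21 - M12 = 0, M13 - M31 = -\frac{480}{289}, M32 - M23 = 0, giving b12 = 0, b13 = -\frac{8}{17}, b23 = 0, i.e. R = \frac{15}{17} - \frac{8}{17} e_{1} e_{3}.
Its e_{1} e_{3} coefficient is negative, so report the other preimage -R.
Answer: -\frac{15}{17} + \frac{8}{17} e_{1} e_{3}. Sheet selection: the two-to-one cover makes ±R indistinguishable at the matrix level (trace \frac{611}{289}), so uniqueness comes from the required sign on e_{1} e_{3}.


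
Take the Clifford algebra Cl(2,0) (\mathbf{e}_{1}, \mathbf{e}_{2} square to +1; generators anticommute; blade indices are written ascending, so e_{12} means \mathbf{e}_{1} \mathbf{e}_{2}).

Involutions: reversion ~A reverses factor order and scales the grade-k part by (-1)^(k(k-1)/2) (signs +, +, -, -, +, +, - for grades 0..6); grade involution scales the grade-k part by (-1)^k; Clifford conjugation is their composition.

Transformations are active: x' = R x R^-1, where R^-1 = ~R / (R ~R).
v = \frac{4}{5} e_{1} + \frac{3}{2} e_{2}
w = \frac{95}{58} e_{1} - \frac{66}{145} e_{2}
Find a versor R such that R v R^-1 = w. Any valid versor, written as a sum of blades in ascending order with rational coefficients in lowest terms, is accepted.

Why this works: both vectors square to \frac{289}{100}, so q(v) = q(w) and R = v + w = \frac{707}{290} e_{1} + \frac{303}{290} e_{2} carries v to w — its own direction survives, the complement (v - w)/2 flips.
Answer: \frac{707}{290} e_{1} + \frac{303}{290} e_{2}


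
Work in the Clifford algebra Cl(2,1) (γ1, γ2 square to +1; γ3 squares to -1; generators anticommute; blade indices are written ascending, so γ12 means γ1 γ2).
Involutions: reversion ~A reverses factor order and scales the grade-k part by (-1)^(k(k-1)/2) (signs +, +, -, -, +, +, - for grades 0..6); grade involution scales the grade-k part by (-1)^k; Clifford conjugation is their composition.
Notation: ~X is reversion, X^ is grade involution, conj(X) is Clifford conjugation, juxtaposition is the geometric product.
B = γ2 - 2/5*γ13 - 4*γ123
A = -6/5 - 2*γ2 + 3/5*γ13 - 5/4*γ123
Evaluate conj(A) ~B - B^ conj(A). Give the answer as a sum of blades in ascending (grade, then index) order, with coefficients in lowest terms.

first term: -81/25 + 17/10*γ2 - 723/100*γ13 - 5*γ123
second term: -169/25 + 31/10*γ2 - 877/100*γ13 - 23/5*γ123
Answer: 88/25 - 7/5*γ2 + 77/50*γ13 - 2/5*γ123


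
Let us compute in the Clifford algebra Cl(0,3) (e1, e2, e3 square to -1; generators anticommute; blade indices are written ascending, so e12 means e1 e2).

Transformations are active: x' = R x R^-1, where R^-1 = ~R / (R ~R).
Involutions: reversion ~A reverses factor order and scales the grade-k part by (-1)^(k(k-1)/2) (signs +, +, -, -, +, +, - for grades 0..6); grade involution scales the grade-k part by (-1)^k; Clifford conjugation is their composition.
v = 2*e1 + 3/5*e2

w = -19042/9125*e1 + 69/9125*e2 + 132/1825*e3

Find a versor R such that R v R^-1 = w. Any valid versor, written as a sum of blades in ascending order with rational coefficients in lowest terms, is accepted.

Why this works: both vectors square to -109/25, so q(v) = q(w) and R = v + w = -792/9125*e1 + 5544/9125*e2 + 132/1825*e3 carries v to w — its own direction survives, the complement (v - w)/2 flips.
Answer: -792/9125*e1 + 5544/9125*e2 + 132/1825*e3


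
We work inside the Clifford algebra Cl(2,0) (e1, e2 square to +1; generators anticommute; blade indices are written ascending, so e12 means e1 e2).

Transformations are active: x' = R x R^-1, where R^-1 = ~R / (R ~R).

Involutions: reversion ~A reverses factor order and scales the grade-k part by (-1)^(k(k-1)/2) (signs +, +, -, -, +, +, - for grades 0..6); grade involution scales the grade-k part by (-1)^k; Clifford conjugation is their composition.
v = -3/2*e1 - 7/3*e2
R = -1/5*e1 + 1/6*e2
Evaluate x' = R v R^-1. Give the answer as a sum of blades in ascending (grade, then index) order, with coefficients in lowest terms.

~R = -1/5*e1 + 1/6*e2, and R ~R = 61/900, so R^-1 = ~R / (61/900).
R v = -4/45 + 43/60*e12
Answer: 247/122*e1 + 347/183*e2


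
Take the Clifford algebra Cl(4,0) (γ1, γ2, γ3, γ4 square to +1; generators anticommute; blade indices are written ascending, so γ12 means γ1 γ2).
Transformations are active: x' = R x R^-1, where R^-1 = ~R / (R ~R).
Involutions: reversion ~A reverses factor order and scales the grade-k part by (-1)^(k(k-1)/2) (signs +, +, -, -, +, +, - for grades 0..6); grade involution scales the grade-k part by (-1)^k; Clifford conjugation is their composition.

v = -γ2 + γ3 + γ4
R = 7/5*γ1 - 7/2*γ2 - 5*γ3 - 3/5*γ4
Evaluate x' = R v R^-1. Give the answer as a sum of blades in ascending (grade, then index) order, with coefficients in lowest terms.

~R = 7/5*γ1 - 7/2*γ2 - 5*γ3 - 3/5*γ4, and R ~R = 3957/100, so R^-1 = ~R / (3957/100).
R v = -21/10 - 7/5*γ12 + 7/5*γ13 + 7/5*γ14 - 17/2*γ23 - 41/10*γ24 - 22/5*γ34
Answer: -196/1319*γ1 + 1809/1319*γ2 - 619/1319*γ3 - 1235/1319*γ4


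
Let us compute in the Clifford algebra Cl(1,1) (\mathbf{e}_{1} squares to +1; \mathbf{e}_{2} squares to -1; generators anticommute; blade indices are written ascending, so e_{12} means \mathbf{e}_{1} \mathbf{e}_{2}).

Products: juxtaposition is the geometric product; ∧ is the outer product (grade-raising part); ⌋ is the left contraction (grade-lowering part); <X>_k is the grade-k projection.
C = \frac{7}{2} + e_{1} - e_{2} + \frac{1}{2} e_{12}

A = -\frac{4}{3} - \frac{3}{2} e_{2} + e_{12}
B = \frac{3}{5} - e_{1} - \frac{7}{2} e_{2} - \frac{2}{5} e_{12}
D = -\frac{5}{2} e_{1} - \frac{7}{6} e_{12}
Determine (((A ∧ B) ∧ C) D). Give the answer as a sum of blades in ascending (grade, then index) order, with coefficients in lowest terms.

step 1: -\frac{4}{5} + \frac{4}{3} e_{1} + \frac{113}{30} e_{2} - \frac{11}{30} e_{12}
step 2: -\frac{14}{5} + \frac{58}{15} e_{1} + \frac{839}{60} e_{2} - \frac{407}{60} e_{12}
step 3: -\frac{631}{360} - \frac{3353}{360} e_{1} - \frac{7729}{360} e_{2} + \frac{1529}{40} e_{12}
Answer: -\frac{631}{360} - \frac{3353}{360} e_{1} - \frac{7729}{360} e_{2} + \frac{1529}{40} e_{12}


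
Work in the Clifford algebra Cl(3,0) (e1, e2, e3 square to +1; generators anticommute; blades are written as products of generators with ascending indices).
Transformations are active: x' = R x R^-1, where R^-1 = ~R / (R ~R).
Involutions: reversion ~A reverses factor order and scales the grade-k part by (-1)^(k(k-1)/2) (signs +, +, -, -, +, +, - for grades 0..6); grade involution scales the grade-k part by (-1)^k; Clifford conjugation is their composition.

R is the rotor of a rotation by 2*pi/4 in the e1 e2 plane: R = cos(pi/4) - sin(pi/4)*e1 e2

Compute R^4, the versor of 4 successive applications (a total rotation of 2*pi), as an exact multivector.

Rotor phase runs at HALF the rotation angle; powers of one rotor simply add phase, so after 4 steps in e1 e2 the phase is 4*pi/4 = pi and R^4 = cos(pi) - sin(pi)*e1 e2.
cos(pi) = -1 and sin(pi) = 0, so R^4 = -1. The total rotation 2*pi is 1 full turn, so every vector returns to itself, yet the rotor is -1, on the OTHER sheet of the double cover (an odd number of 2*pi turns).
Answer: -1


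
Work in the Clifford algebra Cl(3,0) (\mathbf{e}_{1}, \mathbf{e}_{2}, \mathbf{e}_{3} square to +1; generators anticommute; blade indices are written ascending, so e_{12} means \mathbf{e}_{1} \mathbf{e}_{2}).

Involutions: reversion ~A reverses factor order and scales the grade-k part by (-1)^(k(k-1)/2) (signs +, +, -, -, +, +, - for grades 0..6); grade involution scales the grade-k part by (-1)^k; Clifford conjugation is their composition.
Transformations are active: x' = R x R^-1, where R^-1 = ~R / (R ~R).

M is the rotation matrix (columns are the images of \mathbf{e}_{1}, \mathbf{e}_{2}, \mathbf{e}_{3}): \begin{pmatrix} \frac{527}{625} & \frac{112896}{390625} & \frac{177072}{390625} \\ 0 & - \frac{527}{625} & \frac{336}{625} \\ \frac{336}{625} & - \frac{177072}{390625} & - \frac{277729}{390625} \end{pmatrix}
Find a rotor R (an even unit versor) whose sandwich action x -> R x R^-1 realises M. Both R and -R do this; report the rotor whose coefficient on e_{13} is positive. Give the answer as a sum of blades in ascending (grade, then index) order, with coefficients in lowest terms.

Method: write R = a + b12*e_{12} + b13*e_{13} + b23*e_{23} with a^2 + b12^2 + b13^2 + b23^2 = 1 (so R^-1 = ~R). Expanding the columns R e_j ~R gives tr M = 4a^2 - 1 and, from the antisymmetric part, M21 - M12 = -4a*b12, M13 - M31 = 4a*b13, M32 - M23 = -4a*b23.
Here tr M = -\frac{277729}{390625}, so a^2 = (1 + tr M)/4 = \frac{28224}{390625} and a = ±\frac{168}{625}. Taking a = \frac{168}{625}: M21 - M12 = -\frac{112896}{390625}, M13 - M31 = -\frac{32928}{390625}, M32 - M23 = -\frac{387072}{390625}, giving b12 = \frac{168}{625}, b13 = -\frac{49}{625}, b23 = \frac{576}{625}, i.e. R = \frac{168}{625} + \frac{168}{625} e_{12} - \frac{49}{625} e_{13} + \frac{576}{625} e_{23}.
Its e_{13} coefficient is negative, so report the other preimage -R.
Answer: -\frac{168}{625} - \frac{168}{625} e_{12} + \frac{49}{625} e_{13} - \frac{576}{625} e_{23}. Key observation: the double cover Spin(3) -> SO(3) sends R and -R to the same matrix (trace -\frac{277729}{390625} here), so the stated sign of the e_{13} coefficient is what selects one sheet.
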